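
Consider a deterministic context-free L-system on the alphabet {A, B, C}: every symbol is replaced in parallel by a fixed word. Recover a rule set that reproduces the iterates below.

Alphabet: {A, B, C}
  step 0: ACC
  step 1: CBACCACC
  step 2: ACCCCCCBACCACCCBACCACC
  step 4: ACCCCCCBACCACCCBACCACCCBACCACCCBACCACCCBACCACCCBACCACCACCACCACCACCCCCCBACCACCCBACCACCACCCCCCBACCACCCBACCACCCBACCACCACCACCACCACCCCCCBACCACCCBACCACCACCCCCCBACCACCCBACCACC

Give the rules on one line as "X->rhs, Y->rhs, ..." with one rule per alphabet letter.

A->CB, B->CCC, C->ACC

  step 1 ⇒ step 2: CBACCACC ⇒ ACC·CCC·CB·ACC·ACC·CB·ACC·ACC
    A ↦ CB
    B ↦ CCC
    C ↦ ACC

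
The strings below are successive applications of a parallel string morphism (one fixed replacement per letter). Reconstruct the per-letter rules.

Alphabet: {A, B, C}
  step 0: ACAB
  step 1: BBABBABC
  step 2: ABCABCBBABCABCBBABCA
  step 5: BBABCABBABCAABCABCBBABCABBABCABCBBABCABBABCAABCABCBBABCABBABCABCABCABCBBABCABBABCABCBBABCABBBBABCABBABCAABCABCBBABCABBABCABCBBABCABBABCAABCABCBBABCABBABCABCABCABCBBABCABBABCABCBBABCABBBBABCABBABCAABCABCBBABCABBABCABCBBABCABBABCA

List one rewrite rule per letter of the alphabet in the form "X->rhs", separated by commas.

A->BB, B->ABC, C->A

  step 1 ⇒ step 2: BBABBABC ⇒ ABC·ABC·BB·ABC·ABC·BB·ABC·A
    A ↦ BB
    B ↦ ABC
    C ↦ A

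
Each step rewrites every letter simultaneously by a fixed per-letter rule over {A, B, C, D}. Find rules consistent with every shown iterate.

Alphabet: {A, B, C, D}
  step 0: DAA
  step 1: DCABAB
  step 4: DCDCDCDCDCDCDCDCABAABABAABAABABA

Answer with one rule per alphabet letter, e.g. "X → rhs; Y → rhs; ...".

  step 0 ⇒ step 1: DAA ⇒ DC·AB·AB
    A ↦ AB
    D ↦ DC
    B ↦ A  (constrained at step 1)
    C ↦ DC  (constrained at step 1)

A->AB, B->A, C->DC, D->DC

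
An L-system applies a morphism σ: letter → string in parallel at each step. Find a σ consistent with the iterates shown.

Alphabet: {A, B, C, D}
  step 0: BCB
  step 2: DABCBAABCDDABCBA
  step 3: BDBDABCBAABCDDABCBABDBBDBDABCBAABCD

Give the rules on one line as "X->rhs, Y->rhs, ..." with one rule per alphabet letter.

A->D, B->ABC, C->BA, D->BDB

  step 2 ⇒ step 3: DABCBAABCDDABCBA ⇒ BDB·D·ABC·BA·ABC·D·D·ABC·BA·BDB·BDB·D·ABC·BA·ABC·D
    A ↦ D
    B ↦ ABC
    C ↦ BA
    D ↦ BDB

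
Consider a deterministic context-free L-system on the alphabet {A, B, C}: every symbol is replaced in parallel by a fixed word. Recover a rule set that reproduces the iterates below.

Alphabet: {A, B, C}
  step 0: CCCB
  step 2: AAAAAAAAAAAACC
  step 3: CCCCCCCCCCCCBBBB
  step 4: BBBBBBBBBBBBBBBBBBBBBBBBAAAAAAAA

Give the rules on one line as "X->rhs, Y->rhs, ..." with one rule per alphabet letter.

A->C, B->AA, C->BB

  step 3 ⇒ step 4: CCCCCCCCCCCCBBBB ⇒ BB·BB·BB·BB·BB·BB·BB·BB·BB·BB·BB·BB·AA·AA·AA·AA
    B ↦ AA
    C ↦ BB
  step 2 ⇒ step 3: AAAAAAAAAAAACC ⇒ C·C·C·C·C·C·C·C·C·C·C·C·BB·BB
    A ↦ C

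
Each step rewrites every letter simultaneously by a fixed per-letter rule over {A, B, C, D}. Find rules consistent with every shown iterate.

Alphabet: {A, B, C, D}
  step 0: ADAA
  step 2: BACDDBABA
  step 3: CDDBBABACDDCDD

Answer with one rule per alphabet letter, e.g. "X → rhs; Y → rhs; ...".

A->D, B->CD, C->B, D->BA

  step 2 ⇒ step 3: BACDDBABA ⇒ CD·D·B·BA·BA·CD·D·CD·D
    A ↦ D
    B ↦ CD
    C ↦ B
    D ↦ BA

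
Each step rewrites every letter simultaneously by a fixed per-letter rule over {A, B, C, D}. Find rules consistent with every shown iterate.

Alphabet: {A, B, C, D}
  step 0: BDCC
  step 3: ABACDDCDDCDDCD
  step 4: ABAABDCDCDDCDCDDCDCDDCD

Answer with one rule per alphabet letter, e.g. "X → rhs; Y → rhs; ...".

A->AB, B->A, C->D, D->CD

  step 3 ⇒ step 4: ABACDDCDDCDDCD ⇒ AB·A·AB·D·CD·CD·D·CD·CD·D·CD·CD·D·CD
    A ↦ AB
    B ↦ A
    C ↦ D
    D ↦ CD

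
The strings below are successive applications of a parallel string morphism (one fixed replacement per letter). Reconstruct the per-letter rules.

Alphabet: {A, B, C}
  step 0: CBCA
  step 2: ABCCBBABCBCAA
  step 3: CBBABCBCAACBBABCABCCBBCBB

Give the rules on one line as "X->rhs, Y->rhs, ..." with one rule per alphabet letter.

  step 2 ⇒ step 3: ABCCBBABCBCAA ⇒ CBB·A·BC·BC·A·A·CBB·A·BC·A·BC·CBB·CBB
    A ↦ CBB
    B ↦ A
    C ↦ BC

A->CBB, B->A, C->BC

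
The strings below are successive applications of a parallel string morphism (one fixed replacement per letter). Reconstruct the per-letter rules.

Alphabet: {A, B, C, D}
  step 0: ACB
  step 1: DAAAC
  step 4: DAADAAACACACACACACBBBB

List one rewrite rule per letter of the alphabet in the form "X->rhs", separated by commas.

A->D, B->AC, C->AA, D->BB

  step 0 ⇒ step 1: ACB ⇒ D·AA·AC
    A ↦ D
    B ↦ AC
    C ↦ AA
    D ↦ BB  (constrained at step 1)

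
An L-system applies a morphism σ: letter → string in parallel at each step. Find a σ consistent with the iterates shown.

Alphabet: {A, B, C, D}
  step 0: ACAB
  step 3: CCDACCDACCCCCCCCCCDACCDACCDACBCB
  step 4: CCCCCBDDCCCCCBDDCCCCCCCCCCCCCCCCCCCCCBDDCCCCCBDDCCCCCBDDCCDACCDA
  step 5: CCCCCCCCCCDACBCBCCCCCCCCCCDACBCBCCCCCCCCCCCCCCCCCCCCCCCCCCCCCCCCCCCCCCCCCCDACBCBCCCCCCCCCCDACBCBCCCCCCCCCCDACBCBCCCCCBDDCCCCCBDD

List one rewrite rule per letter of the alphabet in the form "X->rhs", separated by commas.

A->DD, B->DA, C->CC, D->CB

  step 4 ⇒ step 5: CCCCCBDDCCCCCBDDCCCCCCCCCCCCCCCCCCCCCBDDCCCCCBDDCCCCCBDDCCDACCDA ⇒ CC·CC·CC·CC·CC·DA·CB·CB·CC·CC·CC·CC·CC·DA·CB·CB·CC·CC·CC·CC·CC·CC·CC·CC·CC·CC·CC·CC·CC·CC·CC·CC·CC·CC·CC·CC·CC·DA·CB·CB·CC·CC·CC·CC·CC·DA·CB·CB·CC·CC·CC·CC·CC·DA·CB·CB·CC·CC·CB·DD·CC·CC·CB·DD
    A ↦ DD
    B ↦ DA
    C ↦ CC
    D ↦ CB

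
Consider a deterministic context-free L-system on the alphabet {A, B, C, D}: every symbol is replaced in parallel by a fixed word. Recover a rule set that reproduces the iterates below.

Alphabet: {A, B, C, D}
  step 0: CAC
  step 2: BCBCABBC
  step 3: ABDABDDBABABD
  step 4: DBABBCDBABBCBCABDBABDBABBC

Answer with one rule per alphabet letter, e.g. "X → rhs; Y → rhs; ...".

A->DB, B->AB, C->D, D->BC

  step 3 ⇒ step 4: ABDABDDBABABD ⇒ DB·AB·BC·DB·AB·BC·BC·AB·DB·AB·DB·AB·BC
    A ↦ DB
    B ↦ AB
    D ↦ BC
  step 2 ⇒ step 3: BCBCABBC ⇒ AB·D·AB·D·DB·AB·AB·D
    C ↦ D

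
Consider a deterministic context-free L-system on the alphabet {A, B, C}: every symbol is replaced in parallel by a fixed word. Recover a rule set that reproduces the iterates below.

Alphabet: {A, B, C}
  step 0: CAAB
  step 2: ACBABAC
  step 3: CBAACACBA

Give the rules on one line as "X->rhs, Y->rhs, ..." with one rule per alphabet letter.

  step 2 ⇒ step 3: ACBABAC ⇒ C·BA·A·C·A·C·BA
    A ↦ C
    B ↦ A
    C ↦ BA

A->C, B->A, C->BA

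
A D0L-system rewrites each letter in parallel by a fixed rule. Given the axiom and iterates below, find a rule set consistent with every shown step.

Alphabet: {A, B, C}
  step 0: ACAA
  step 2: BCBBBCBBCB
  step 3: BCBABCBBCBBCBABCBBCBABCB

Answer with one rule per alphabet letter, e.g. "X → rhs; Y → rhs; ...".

  step 2 ⇒ step 3: BCBBBCBBCB ⇒ BCB·A·BCB·BCB·BCB·A·BCB·BCB·A·BCB
    B ↦ BCB
    C ↦ A
    A ↦ B  (constrained at step 0)

A->B, B->BCB, C->A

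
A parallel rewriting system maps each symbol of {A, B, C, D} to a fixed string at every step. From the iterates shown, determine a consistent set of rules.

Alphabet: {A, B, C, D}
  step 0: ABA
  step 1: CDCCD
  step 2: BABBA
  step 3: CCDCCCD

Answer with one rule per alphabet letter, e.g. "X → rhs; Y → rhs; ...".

A->CD, B->C, C->B, D->A

  step 2 ⇒ step 3: BABBA ⇒ C·CD·C·C·CD
    A ↦ CD
    B ↦ C
  step 1 ⇒ step 2: CDCCD ⇒ B·A·B·B·A
    C ↦ B
  step 1 ⇒ step 2: CDCCD ⇒ B·A·B·B·A
    D ↦ A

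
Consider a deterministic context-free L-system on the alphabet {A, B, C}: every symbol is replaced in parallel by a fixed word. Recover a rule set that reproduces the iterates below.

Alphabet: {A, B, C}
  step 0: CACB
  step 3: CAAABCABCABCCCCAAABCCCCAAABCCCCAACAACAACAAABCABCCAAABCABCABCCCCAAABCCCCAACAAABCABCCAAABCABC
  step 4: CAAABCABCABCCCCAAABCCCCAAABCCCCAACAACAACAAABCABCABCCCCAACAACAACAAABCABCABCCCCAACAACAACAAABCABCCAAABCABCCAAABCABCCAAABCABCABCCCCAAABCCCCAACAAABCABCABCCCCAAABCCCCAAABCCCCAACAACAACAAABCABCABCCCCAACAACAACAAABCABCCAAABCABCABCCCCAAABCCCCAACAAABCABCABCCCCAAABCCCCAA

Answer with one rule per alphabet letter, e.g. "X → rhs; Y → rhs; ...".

A->ABC, B->CC, C->CAA

  step 3 ⇒ step 4: CAAABCABCABCCCCAAABCCCCAAABCCCCAACAACAACAAABCABCCAAABCABCABCCCCAAABCCCCAACAAABCABCCAAABCABC ⇒ CAA·ABC·ABC·ABC·CC·CAA·ABC·CC·CAA·ABC·CC·CAA·CAA·CAA·CAA·ABC·ABC·ABC·CC·CAA·CAA·CAA·CAA·ABC·ABC·ABC·CC·CAA·CAA·CAA·CAA·ABC·ABC·CAA·ABC·ABC·CAA·ABC·ABC·CAA·ABC·ABC·ABC·CC·CAA·ABC·CC·CAA·CAA·ABC·ABC·ABC·CC·CAA·ABC·CC·CAA·ABC·CC·CAA·CAA·CAA·CAA·ABC·ABC·ABC·CC·CAA·CAA·CAA·CAA·ABC·ABC·CAA·ABC·ABC·ABC·CC·CAA·ABC·CC·CAA·CAA·ABC·ABC·ABC·CC·CAA·ABC·CC·CAA
    A ↦ ABC
    B ↦ CC
    C ↦ CAA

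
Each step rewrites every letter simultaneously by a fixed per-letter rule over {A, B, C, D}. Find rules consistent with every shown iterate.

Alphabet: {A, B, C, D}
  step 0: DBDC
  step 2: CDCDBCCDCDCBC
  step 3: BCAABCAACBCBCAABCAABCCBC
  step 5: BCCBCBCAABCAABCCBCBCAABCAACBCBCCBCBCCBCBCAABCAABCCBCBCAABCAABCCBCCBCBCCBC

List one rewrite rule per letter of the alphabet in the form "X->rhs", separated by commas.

  step 2 ⇒ step 3: CDCDBCCDCDCBC ⇒ BC·AA·BC·AA·C·BC·BC·AA·BC·AA·BC·C·BC
    B ↦ C
    C ↦ BC
    D ↦ AA
    A ↦ CD  (constrained at step 3)

A->CD, B->C, C->BC, D->AA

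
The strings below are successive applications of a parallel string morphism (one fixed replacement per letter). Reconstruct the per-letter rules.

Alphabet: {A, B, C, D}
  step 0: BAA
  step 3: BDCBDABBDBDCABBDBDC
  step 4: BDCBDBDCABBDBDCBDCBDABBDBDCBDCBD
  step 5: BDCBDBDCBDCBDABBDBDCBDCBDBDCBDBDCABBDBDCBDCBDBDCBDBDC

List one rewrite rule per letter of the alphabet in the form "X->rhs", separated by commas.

  step 4 ⇒ step 5: BDCBDBDCABBDBDCBDCBDABBDBDCBDCBD ⇒ BD·C·BD·BD·C·BD·C·BD·AB·BD·BD·C·BD·C·BD·BD·C·BD·BD·C·AB·BD·BD·C·BD·C·BD·BD·C·BD·BD·C
    A ↦ AB
    B ↦ BD
    C ↦ BD
    D ↦ C

A->AB, B->BD, C->BD, D->C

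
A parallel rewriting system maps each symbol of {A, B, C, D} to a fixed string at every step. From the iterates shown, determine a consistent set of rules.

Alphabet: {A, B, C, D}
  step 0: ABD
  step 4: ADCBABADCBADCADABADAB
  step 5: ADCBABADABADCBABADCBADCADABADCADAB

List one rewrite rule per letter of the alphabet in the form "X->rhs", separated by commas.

A->AD, B->AB, C->B, D->C

  step 4 ⇒ step 5: ADCBABADCBADCADABADAB ⇒ AD·C·B·AB·AD·AB·AD·C·B·AB·AD·C·B·AD·C·AD·AB·AD·C·AD·AB
    A ↦ AD
    B ↦ AB
    C ↦ B
    D ↦ C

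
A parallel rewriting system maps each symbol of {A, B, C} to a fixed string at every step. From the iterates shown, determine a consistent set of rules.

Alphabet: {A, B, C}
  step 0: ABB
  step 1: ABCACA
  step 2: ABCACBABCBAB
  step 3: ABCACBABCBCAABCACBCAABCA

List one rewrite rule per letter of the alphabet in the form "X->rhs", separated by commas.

A->AB, B->CA, C->CB

  step 2 ⇒ step 3: ABCACBABCBAB ⇒ AB·CA·CB·AB·CB·CA·AB·CA·CB·CA·AB·CA
    A ↦ AB
    B ↦ CA
    C ↦ CB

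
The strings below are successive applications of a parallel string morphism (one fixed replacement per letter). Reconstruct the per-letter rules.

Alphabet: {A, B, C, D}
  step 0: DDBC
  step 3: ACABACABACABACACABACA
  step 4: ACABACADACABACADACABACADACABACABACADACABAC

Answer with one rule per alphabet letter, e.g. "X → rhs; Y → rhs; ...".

  step 3 ⇒ step 4: ACABACABACABACACABACA ⇒ AC·AB·AC·AD·AC·AB·AC·AD·AC·AB·AC·AD·AC·AB·AC·AB·AC·AD·AC·AB·AC
    A ↦ AC
    B ↦ AD
    C ↦ AB
    D ↦ A  (constrained at step 0)

A->AC, B->AD, C->AB, D->A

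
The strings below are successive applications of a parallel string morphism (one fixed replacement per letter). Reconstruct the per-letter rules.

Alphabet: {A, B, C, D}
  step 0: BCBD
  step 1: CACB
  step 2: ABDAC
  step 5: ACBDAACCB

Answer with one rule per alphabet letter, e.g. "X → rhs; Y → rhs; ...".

  step 1 ⇒ step 2: CACB ⇒ A·BD·A·C
    A ↦ BD
    B ↦ C
    C ↦ A
  step 0 ⇒ step 1: BCBD ⇒ C·A·C·B
    D ↦ B

A->BD, B->C, C->A, D->B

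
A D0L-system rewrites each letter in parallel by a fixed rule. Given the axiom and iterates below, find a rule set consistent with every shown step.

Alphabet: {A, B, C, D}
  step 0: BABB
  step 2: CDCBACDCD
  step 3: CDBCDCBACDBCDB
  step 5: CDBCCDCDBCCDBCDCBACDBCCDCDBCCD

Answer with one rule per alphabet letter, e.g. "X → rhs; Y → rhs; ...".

  step 2 ⇒ step 3: CDCBACDCD ⇒ CD·B·CD·C·BA·CD·B·CD·B
    A ↦ BA
    B ↦ C
    C ↦ CD
    D ↦ B

A->BA, B->C, C->CD, D->B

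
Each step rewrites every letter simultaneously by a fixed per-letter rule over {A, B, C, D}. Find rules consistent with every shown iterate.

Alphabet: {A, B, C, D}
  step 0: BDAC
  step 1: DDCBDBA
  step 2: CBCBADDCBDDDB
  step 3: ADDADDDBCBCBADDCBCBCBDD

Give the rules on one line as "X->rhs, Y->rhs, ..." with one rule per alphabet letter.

A->DB, B->DD, C->A, D->CB

  step 2 ⇒ step 3: CBCBADDCBDDDB ⇒ A·DD·A·DD·DB·CB·CB·A·DD·CB·CB·CB·DD
    A ↦ DB
    B ↦ DD
    C ↦ A
    D ↦ CB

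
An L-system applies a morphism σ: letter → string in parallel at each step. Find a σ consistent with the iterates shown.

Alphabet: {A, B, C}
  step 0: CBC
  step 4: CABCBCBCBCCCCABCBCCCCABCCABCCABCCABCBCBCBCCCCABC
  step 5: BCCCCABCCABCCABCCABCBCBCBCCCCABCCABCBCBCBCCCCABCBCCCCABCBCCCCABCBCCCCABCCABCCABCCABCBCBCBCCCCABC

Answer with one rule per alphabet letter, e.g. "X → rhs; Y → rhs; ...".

A->CC, B->CA, C->BC

  step 4 ⇒ step 5: CABCBCBCBCCCCABCBCCCCABCCABCCABCCABCBCBCBCCCCABC ⇒ BC·CC·CA·BC·CA·BC·CA·BC·CA·BC·BC·BC·BC·CC·CA·BC·CA·BC·BC·BC·BC·CC·CA·BC·BC·CC·CA·BC·BC·CC·CA·BC·BC·CC·CA·BC·CA·BC·CA·BC·CA·BC·BC·BC·BC·CC·CA·BC
    A ↦ CC
    B ↦ CA
    C ↦ BC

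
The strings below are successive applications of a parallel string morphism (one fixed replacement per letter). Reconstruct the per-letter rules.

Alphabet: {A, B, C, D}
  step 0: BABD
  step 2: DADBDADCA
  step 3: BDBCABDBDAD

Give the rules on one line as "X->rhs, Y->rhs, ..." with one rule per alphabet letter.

A->D, B->CA, C->DA, D->B

  step 2 ⇒ step 3: DADBDADCA ⇒ B·D·B·CA·B·D·B·DA·D
    A ↦ D
    B ↦ CA
    C ↦ DA
    D ↦ B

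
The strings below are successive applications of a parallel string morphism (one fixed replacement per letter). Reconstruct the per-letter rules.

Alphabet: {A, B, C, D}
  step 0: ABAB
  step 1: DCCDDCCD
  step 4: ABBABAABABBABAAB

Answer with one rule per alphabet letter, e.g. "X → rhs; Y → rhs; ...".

  step 0 ⇒ step 1: ABAB ⇒ DC·CD·DC·CD
    A ↦ DC
    B ↦ CD
    C ↦ A  (constrained at step 1)
    D ↦ B  (constrained at step 1)

A->DC, B->CD, C->A, D->B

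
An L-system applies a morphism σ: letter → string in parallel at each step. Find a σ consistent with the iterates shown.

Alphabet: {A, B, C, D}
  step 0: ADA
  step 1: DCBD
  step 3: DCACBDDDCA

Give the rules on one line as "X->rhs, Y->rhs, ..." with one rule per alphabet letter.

  step 0 ⇒ step 1: ADA ⇒ D·CB·D
    A ↦ D
    D ↦ CB
    B ↦ CA  (constrained at step 1)
    C ↦ D  (constrained at step 1)

A->D, B->CA, C->D, D->CB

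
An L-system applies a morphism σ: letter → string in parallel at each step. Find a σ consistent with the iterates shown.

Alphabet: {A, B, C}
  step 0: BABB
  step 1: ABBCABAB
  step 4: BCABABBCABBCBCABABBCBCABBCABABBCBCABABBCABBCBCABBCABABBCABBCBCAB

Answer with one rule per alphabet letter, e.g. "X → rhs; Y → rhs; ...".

A->BC, B->AB, C->BC

  step 0 ⇒ step 1: BABB ⇒ AB·BC·AB·AB
    A ↦ BC
    B ↦ AB
    C ↦ BC  (constrained at step 1)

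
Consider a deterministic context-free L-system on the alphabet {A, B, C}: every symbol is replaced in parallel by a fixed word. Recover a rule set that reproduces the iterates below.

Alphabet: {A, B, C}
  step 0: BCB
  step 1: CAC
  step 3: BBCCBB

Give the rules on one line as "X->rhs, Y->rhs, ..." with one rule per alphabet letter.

  step 0 ⇒ step 1: BCB ⇒ C·A·C
    B ↦ C
    C ↦ A
    A ↦ BB  (constrained at step 1)

A->BB, B->C, C->A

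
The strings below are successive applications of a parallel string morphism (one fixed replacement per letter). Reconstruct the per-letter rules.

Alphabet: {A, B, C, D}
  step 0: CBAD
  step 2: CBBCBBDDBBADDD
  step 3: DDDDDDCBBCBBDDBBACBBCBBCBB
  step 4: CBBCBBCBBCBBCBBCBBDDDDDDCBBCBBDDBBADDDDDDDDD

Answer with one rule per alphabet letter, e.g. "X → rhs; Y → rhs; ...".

  step 3 ⇒ step 4: DDDDDDCBBCBBDDBBACBBCBBCBB ⇒ CBB·CBB·CBB·CBB·CBB·CBB·D·D·D·D·D·D·CBB·CBB·D·D·BBA·D·D·D·D·D·D·D·D·D
    A ↦ BBA
    B ↦ D
    C ↦ D
    D ↦ CBB

A->BBA, B->D, C->D, D->CBB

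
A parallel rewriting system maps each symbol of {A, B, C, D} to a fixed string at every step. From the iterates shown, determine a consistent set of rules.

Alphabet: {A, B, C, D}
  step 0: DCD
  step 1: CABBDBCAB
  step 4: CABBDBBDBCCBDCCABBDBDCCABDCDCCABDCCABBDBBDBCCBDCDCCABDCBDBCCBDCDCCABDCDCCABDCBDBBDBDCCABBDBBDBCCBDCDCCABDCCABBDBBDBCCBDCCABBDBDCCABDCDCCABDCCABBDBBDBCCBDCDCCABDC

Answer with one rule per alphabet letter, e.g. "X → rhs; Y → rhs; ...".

  step 0 ⇒ step 1: DCD ⇒ CAB·BDB·CAB
    C ↦ BDB
    D ↦ CAB
    A ↦ CCB  (constrained at step 1)
    B ↦ DC  (constrained at step 1)

A->CCB, B->DC, C->BDB, D->CAB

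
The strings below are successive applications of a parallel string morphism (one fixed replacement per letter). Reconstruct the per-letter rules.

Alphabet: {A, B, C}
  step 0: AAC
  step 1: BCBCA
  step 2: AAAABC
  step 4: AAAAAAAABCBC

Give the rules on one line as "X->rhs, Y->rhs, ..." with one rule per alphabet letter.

A->BC, B->A, C->A

  step 1 ⇒ step 2: BCBCA ⇒ A·A·A·A·BC
    A ↦ BC
    B ↦ A
    C ↦ A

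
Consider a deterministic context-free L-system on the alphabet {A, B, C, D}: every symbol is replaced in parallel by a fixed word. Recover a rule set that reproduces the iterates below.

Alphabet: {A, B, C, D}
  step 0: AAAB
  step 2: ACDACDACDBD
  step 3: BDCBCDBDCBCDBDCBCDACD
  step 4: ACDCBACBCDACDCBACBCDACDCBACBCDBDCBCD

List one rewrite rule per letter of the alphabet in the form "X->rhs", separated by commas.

  step 3 ⇒ step 4: BDCBCDBDCBCDBDCBCDACD ⇒ A·CD·CB·A·CB·CD·A·CD·CB·A·CB·CD·A·CD·CB·A·CB·CD·BD·CB·CD
    A ↦ BD
    B ↦ A
    C ↦ CB
    D ↦ CD

A->BD, B->A, C->CB, D->CD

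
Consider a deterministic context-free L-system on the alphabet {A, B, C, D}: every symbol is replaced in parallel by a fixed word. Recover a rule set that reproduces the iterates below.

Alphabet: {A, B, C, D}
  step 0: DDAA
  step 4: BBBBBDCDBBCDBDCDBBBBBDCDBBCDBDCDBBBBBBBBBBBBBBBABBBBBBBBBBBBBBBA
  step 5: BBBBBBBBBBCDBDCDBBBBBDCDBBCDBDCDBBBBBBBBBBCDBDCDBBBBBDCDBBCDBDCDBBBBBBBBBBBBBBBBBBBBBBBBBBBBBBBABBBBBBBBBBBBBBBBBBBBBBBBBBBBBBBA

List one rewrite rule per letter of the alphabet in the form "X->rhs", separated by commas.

  step 4 ⇒ step 5: BBBBBDCDBBCDBDCDBBBBBDCDBBCDBDCDBBBBBBBBBBBBBBBABBBBBBBBBBBBBBBA ⇒ BB·BB·BB·BB·BB·CD·BD·CD·BB·BB·BD·CD·BB·CD·BD·CD·BB·BB·BB·BB·BB·CD·BD·CD·BB·BB·BD·CD·BB·CD·BD·CD·BB·BB·BB·BB·BB·BB·BB·BB·BB·BB·BB·BB·BB·BB·BB·BA·BB·BB·BB·BB·BB·BB·BB·BB·BB·BB·BB·BB·BB·BB·BB·BA
    A ↦ BA
    B ↦ BB
    C ↦ BD
    D ↦ CD

A->BA, B->BB, C->BD, D->CD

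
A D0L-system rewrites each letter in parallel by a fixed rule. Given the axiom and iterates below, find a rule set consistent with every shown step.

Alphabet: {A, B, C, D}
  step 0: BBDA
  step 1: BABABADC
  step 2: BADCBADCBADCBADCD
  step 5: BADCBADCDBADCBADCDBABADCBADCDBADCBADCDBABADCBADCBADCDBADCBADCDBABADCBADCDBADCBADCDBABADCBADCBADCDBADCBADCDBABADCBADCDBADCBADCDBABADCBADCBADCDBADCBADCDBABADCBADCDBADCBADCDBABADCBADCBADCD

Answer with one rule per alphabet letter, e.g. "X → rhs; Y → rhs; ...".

A->DC, B->BA, C->DCD, D->BA

  step 1 ⇒ step 2: BABABADC ⇒ BA·DC·BA·DC·BA·DC·BA·DCD
    A ↦ DC
    B ↦ BA
    C ↦ DCD
    D ↦ BA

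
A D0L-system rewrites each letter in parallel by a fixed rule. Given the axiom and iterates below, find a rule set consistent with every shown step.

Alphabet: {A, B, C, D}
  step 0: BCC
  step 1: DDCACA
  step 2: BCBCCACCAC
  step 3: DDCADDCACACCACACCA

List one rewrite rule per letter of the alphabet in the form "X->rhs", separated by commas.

A->C, B->DD, C->CA, D->BC

  step 2 ⇒ step 3: BCBCCACCAC ⇒ DD·CA·DD·CA·CA·C·CA·CA·C·CA
    A ↦ C
    B ↦ DD
    C ↦ CA
  step 1 ⇒ step 2: DDCACA ⇒ BC·BC·CA·C·CA·C
    D ↦ BC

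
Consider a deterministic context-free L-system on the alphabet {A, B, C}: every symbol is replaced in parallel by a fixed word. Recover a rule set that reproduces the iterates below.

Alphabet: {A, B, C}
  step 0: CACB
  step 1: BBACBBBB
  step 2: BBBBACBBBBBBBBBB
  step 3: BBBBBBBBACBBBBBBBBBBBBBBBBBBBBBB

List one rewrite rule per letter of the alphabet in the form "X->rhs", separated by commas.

A->AC, B->BB, C->BB

  step 2 ⇒ step 3: BBBBACBBBBBBBBBB ⇒ BB·BB·BB·BB·AC·BB·BB·BB·BB·BB·BB·BB·BB·BB·BB·BB
    A ↦ AC
    B ↦ BB
    C ↦ BB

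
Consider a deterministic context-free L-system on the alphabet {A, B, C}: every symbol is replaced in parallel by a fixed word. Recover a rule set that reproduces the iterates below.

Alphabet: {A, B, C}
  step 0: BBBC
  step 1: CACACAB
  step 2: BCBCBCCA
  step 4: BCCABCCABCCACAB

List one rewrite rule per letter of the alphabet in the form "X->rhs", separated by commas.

A->C, B->CA, C->B

  step 1 ⇒ step 2: CACACAB ⇒ B·C·B·C·B·C·CA
    A ↦ C
    B ↦ CA
    C ↦ B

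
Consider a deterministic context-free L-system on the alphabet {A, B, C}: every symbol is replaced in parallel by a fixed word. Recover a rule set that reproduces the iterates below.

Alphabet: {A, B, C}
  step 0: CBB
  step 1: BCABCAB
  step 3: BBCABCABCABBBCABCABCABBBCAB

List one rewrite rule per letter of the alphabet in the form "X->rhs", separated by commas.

  step 0 ⇒ step 1: CBB ⇒ B·CAB·CAB
    B ↦ CAB
    C ↦ B
    A ↦ B  (constrained at step 1)

A->B, B->CAB, C->B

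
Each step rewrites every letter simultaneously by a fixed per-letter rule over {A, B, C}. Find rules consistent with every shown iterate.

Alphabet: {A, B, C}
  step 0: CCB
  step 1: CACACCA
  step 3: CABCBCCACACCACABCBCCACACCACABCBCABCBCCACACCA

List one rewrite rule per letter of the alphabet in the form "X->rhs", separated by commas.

  step 0 ⇒ step 1: CCB ⇒ CA·CA·CCA
    B ↦ CCA
    C ↦ CA
    A ↦ BCB  (constrained at step 1)

A->BCB, B->CCA, C->CA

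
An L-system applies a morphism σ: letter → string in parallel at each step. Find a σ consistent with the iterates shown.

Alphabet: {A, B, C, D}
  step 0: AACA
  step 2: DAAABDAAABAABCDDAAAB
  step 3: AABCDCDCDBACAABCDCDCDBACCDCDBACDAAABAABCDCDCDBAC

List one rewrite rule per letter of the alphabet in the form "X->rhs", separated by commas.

  step 2 ⇒ step 3: DAAABDAAABAABCDDAAAB ⇒ AAB·CD·CD·CD·BAC·AAB·CD·CD·CD·BAC·CD·CD·BAC·DA·AAB·AAB·CD·CD·CD·BAC
    A ↦ CD
    B ↦ BAC
    C ↦ DA
    D ↦ AAB

A->CD, B->BAC, C->DA, D->AAB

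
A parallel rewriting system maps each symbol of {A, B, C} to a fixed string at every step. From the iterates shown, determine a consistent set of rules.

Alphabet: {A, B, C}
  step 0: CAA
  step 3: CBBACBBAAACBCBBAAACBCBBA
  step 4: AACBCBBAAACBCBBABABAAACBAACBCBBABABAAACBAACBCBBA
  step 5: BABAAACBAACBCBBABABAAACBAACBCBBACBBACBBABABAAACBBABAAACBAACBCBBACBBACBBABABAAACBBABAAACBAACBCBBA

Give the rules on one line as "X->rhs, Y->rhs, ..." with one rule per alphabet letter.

A->BA, B->CB, C->AA

  step 4 ⇒ step 5: AACBCBBAAACBCBBABABAAACBAACBCBBABABAAACBAACBCBBA ⇒ BA·BA·AA·CB·AA·CB·CB·BA·BA·BA·AA·CB·AA·CB·CB·BA·CB·BA·CB·BA·BA·BA·AA·CB·BA·BA·AA·CB·AA·CB·CB·BA·CB·BA·CB·BA·BA·BA·AA·CB·BA·BA·AA·CB·AA·CB·CB·BA
    A ↦ BA
    B ↦ CB
    C ↦ AA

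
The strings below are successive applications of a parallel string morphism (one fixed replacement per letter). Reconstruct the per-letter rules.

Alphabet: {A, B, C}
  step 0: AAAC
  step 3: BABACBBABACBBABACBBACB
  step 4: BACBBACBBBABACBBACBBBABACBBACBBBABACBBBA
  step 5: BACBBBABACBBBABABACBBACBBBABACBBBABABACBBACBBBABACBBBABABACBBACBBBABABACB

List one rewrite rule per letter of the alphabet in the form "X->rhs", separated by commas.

A->CB, B->BA, C->B

  step 4 ⇒ step 5: BACBBACBBBABACBBACBBBABACBBACBBBABACBBBA ⇒ BA·CB·B·BA·BA·CB·B·BA·BA·BA·CB·BA·CB·B·BA·BA·CB·B·BA·BA·BA·CB·BA·CB·B·BA·BA·CB·B·BA·BA·BA·CB·BA·CB·B·BA·BA·BA·CB
    A ↦ CB
    B ↦ BA
    C ↦ B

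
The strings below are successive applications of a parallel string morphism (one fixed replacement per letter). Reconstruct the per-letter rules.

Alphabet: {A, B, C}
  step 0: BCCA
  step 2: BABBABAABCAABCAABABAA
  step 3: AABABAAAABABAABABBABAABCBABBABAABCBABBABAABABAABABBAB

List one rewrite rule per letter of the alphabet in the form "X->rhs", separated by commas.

A->BAB, B->AA, C->BC

  step 2 ⇒ step 3: BABBABAABCAABCAABABAA ⇒ AA·BAB·AA·AA·BAB·AA·BAB·BAB·AA·BC·BAB·BAB·AA·BC·BAB·BAB·AA·BAB·AA·BAB·BAB
    A ↦ BAB
    B ↦ AA
    C ↦ BC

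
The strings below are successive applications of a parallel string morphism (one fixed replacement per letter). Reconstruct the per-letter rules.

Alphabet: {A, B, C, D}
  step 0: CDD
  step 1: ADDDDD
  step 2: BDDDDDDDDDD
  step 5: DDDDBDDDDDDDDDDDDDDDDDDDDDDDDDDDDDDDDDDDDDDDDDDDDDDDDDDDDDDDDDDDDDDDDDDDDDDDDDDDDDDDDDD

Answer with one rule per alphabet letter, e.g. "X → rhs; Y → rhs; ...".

  step 1 ⇒ step 2: ADDDDD ⇒ B·DD·DD·DD·DD·DD
    A ↦ B
    D ↦ DD
    B ↦ DC  (constrained at step 2)
  step 0 ⇒ step 1: CDD ⇒ AD·DD·DD
    C ↦ AD

A->B, B->DC, C->AD, D->DD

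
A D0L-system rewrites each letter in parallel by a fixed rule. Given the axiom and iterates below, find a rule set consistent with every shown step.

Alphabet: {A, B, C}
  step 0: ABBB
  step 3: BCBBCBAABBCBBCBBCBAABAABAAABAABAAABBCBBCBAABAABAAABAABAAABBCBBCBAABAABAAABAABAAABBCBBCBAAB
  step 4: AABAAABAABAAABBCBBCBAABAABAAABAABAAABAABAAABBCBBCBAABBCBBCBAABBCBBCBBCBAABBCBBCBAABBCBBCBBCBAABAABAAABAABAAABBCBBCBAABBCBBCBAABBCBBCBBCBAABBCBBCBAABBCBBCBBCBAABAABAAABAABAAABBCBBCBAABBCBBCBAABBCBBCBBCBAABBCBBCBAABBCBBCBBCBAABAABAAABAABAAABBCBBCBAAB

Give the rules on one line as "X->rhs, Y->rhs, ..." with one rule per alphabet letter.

A->BCB, B->AAB, C->A

  step 3 ⇒ step 4: BCBBCBAABBCBBCBBCBAABAABAAABAABAAABBCBBCBAABAABAAABAABAAABBCBBCBAABAABAAABAABAAABBCBBCBAAB ⇒ AAB·A·AAB·AAB·A·AAB·BCB·BCB·AAB·AAB·A·AAB·AAB·A·AAB·AAB·A·AAB·BCB·BCB·AAB·BCB·BCB·AAB·BCB·BCB·BCB·AAB·BCB·BCB·AAB·BCB·BCB·BCB·AAB·AAB·A·AAB·AAB·A·AAB·BCB·BCB·AAB·BCB·BCB·AAB·BCB·BCB·BCB·AAB·BCB·BCB·AAB·BCB·BCB·BCB·AAB·AAB·A·AAB·AAB·A·AAB·BCB·BCB·AAB·BCB·BCB·AAB·BCB·BCB·BCB·AAB·BCB·BCB·AAB·BCB·BCB·BCB·AAB·AAB·A·AAB·AAB·A·AAB·BCB·BCB·AAB
    A ↦ BCB
    B ↦ AAB
    C ↦ A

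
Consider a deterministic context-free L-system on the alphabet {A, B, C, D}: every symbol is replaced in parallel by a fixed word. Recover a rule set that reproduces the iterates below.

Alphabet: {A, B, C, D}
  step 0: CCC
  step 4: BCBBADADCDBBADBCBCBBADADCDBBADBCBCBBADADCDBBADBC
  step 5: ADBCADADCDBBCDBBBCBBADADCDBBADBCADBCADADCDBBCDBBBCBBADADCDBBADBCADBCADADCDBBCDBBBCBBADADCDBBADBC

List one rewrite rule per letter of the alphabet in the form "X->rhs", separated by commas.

  step 4 ⇒ step 5: BCBBADADCDBBADBCBCBBADADCDBBADBCBCBBADADCDBBADBC ⇒ AD·BC·AD·AD·CD·BB·CD·BB·BC·BB·AD·AD·CD·BB·AD·BC·AD·BC·AD·AD·CD·BB·CD·BB·BC·BB·AD·AD·CD·BB·AD·BC·AD·BC·AD·AD·CD·BB·CD·BB·BC·BB·AD·AD·CD·BB·AD·BC
    A ↦ CD
    B ↦ AD
    C ↦ BC
    D ↦ BB

A->CD, B->AD, C->BC, D->BB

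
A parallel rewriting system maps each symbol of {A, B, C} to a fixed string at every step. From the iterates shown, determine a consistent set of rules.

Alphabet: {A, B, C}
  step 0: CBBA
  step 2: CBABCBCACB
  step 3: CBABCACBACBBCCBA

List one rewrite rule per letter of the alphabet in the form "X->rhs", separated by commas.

A->BC, B->A, C->CB

  step 2 ⇒ step 3: CBABCBCACB ⇒ CB·A·BC·A·CB·A·CB·BC·CB·A
    A ↦ BC
    B ↦ A
    C ↦ CB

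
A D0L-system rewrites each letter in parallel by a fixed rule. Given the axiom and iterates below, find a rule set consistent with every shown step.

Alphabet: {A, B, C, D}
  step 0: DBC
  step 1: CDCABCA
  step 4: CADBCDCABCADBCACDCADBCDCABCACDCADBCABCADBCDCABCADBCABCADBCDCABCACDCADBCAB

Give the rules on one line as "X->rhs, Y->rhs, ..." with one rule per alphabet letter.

  step 0 ⇒ step 1: DBC ⇒ CD·CAB·CA
    B ↦ CAB
    C ↦ CA
    D ↦ CD
    A ↦ DB  (constrained at step 1)

A->DB, B->CAB, C->CA, D->CD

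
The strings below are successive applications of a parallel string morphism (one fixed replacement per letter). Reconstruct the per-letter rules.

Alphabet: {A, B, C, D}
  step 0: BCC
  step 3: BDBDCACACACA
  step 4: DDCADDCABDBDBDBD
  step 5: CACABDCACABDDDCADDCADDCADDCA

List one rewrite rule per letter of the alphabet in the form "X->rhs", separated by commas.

A->D, B->DD, C->B, D->CA

  step 4 ⇒ step 5: DDCADDCABDBDBDBD ⇒ CA·CA·B·D·CA·CA·B·D·DD·CA·DD·CA·DD·CA·DD·CA
    A ↦ D
    B ↦ DD
    C ↦ B
    D ↦ CA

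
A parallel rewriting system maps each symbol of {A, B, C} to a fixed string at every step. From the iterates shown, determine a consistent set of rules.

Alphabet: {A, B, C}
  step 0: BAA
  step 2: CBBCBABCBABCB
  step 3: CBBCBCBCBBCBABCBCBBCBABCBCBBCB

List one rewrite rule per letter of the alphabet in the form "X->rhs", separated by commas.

A->AB, B->CB, C->CBB

  step 2 ⇒ step 3: CBBCBABCBABCB ⇒ CBB·CB·CB·CBB·CB·AB·CB·CBB·CB·AB·CB·CBB·CB
    A ↦ AB
    B ↦ CB
    C ↦ CBB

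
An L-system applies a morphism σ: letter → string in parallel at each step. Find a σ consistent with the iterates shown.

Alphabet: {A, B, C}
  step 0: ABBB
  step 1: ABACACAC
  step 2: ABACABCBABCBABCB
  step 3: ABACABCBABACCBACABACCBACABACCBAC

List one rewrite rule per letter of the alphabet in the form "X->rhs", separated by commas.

  step 2 ⇒ step 3: ABACABCBABCBABCB ⇒ AB·AC·AB·CB·AB·AC·CB·AC·AB·AC·CB·AC·AB·AC·CB·AC
    A ↦ AB
    B ↦ AC
    C ↦ CB

A->AB, B->AC, C->CB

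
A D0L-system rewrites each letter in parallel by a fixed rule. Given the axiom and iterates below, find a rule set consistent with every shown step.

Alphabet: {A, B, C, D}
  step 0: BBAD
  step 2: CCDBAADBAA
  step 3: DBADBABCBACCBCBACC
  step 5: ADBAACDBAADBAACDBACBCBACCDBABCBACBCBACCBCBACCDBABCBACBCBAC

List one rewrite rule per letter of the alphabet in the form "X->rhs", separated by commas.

  step 2 ⇒ step 3: CCDBAADBAA ⇒ DBA·DBA·BCB·A·C·C·BCB·A·C·C
    A ↦ C
    B ↦ A
    C ↦ DBA
    D ↦ BCB

A->C, B->A, C->DBA, D->BCB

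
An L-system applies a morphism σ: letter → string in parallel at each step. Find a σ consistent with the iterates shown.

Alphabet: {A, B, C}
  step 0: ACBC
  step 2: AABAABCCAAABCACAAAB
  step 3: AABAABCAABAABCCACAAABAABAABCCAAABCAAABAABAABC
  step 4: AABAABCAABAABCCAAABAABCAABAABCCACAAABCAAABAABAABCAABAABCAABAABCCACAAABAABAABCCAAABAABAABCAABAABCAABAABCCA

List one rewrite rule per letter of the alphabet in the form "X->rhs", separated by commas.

  step 3 ⇒ step 4: AABAABCAABAABCCACAAABAABAABCCAAABCAAABAABAABC ⇒ AAB·AAB·C·AAB·AAB·C·CA·AAB·AAB·C·AAB·AAB·C·CA·CA·AAB·CA·AAB·AAB·AAB·C·AAB·AAB·C·AAB·AAB·C·CA·CA·AAB·AAB·AAB·C·CA·AAB·AAB·AAB·C·AAB·AAB·C·AAB·AAB·C·CA
    A ↦ AAB
    B ↦ C
    C ↦ CA

A->AAB, B->C, C->CA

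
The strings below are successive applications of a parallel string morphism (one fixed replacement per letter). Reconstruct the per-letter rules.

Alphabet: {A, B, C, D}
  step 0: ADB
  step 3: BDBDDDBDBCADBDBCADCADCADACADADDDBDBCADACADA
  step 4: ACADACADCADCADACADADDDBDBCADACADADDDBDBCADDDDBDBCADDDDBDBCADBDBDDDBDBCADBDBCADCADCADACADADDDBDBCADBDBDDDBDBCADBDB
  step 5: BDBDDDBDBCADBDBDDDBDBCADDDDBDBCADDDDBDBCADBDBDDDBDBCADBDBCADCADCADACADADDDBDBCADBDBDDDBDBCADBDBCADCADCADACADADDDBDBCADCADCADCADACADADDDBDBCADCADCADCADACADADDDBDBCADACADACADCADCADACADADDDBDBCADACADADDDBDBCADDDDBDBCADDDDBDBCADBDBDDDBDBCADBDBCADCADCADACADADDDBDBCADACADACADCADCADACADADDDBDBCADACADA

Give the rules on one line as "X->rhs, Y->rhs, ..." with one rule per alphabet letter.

  step 4 ⇒ step 5: ACADACADCADCADACADADDDBDBCADACADADDDBDBCADDDDBDBCADDDDBDBCADBDBDDDBDBCADBDBCADCADCADACADADDDBDBCADBDBDDDBDBCADBDB ⇒ BDB·DDD·BDB·CAD·BDB·DDD·BDB·CAD·DDD·BDB·CAD·DDD·BDB·CAD·BDB·DDD·BDB·CAD·BDB·CAD·CAD·CAD·A·CAD·A·DDD·BDB·CAD·BDB·DDD·BDB·CAD·BDB·CAD·CAD·CAD·A·CAD·A·DDD·BDB·CAD·CAD·CAD·CAD·A·CAD·A·DDD·BDB·CAD·CAD·CAD·CAD·A·CAD·A·DDD·BDB·CAD·A·CAD·A·CAD·CAD·CAD·A·CAD·A·DDD·BDB·CAD·A·CAD·A·DDD·BDB·CAD·DDD·BDB·CAD·DDD·BDB·CAD·BDB·DDD·BDB·CAD·BDB·CAD·CAD·CAD·A·CAD·A·DDD·BDB·CAD·A·CAD·A·CAD·CAD·CAD·A·CAD·A·DDD·BDB·CAD·A·CAD·A
    A ↦ BDB
    B ↦ A
    C ↦ DDD
    D ↦ CAD

A->BDB, B->A, C->DDD, D->CAD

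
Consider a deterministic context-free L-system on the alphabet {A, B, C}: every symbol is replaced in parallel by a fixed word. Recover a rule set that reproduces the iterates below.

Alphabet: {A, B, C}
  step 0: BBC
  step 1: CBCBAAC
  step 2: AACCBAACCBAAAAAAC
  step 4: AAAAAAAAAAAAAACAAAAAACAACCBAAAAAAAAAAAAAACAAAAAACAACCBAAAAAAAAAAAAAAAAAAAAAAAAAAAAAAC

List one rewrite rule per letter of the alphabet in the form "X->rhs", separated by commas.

A->AA, B->CB, C->AAC

  step 1 ⇒ step 2: CBCBAAC ⇒ AAC·CB·AAC·CB·AA·AA·AAC
    A ↦ AA
    B ↦ CB
    C ↦ AAC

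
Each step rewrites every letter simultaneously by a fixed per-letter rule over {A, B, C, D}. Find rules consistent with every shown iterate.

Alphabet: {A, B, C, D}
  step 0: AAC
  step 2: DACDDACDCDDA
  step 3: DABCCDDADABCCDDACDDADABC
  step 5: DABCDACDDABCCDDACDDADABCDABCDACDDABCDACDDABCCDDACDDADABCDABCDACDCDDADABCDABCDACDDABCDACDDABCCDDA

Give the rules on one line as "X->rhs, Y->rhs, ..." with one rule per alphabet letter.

  step 2 ⇒ step 3: DACDDACDCDDA ⇒ DA·BC·CD·DA·DA·BC·CD·DA·CD·DA·DA·BC
    A ↦ BC
    C ↦ CD
    D ↦ DA
    B ↦ DA  (constrained at step 3)

A->BC, B->DA, C->CD, D->DA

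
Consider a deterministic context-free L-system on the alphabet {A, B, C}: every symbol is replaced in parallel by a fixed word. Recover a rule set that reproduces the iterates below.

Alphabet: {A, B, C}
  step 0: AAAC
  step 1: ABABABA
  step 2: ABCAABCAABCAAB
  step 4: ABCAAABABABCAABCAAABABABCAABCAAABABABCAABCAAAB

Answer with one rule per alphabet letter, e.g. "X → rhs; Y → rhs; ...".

  step 1 ⇒ step 2: ABABABA ⇒ AB·CA·AB·CA·AB·CA·AB
    A ↦ AB
    B ↦ CA
  step 0 ⇒ step 1: AAAC ⇒ AB·AB·AB·A
    C ↦ A

A->AB, B->CA, C->A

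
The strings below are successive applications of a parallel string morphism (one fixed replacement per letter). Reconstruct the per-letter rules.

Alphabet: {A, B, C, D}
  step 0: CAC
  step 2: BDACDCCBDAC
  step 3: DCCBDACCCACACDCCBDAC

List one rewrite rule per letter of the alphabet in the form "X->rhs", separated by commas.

  step 2 ⇒ step 3: BDACDCCBDAC ⇒ D·CC·BD·AC·CC·AC·AC·D·CC·BD·AC
    A ↦ BD
    B ↦ D
    C ↦ AC
    D ↦ CC

A->BD, B->D, C->AC, D->CC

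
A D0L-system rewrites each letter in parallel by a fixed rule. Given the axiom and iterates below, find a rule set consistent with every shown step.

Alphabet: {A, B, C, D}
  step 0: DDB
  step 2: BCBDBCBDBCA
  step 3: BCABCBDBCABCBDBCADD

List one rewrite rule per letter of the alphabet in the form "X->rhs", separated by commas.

  step 2 ⇒ step 3: BCBDBCBDBCA ⇒ BC·A·BC·BD·BC·A·BC·BD·BC·A·DD
    A ↦ DD
    B ↦ BC
    C ↦ A
    D ↦ BD

A->DD, B->BC, C->A, D->BD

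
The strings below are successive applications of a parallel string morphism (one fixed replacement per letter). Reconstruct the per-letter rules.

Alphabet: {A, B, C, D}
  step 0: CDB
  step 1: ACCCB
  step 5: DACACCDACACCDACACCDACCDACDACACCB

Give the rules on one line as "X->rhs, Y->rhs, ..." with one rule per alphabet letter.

  step 0 ⇒ step 1: CDB ⇒ AC·C·CB
    B ↦ CB
    C ↦ AC
    D ↦ C
    A ↦ D  (constrained at step 1)

A->D, B->CB, C->AC, D->C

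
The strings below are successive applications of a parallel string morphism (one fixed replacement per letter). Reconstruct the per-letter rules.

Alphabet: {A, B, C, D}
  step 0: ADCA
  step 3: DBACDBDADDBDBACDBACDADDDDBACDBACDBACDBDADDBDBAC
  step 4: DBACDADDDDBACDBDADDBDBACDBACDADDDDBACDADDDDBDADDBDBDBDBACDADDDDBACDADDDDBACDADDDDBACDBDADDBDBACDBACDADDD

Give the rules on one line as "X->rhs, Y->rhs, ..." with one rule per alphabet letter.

A->DAD, B->AC, C->DD, D->DB

  step 3 ⇒ step 4: DBACDBDADDBDBACDBACDADDDDBACDBACDBACDBDADDBDBAC ⇒ DB·AC·DAD·DD·DB·AC·DB·DAD·DB·DB·AC·DB·AC·DAD·DD·DB·AC·DAD·DD·DB·DAD·DB·DB·DB·DB·AC·DAD·DD·DB·AC·DAD·DD·DB·AC·DAD·DD·DB·AC·DB·DAD·DB·DB·AC·DB·AC·DAD·DD
    A ↦ DAD
    B ↦ AC
    C ↦ DD
    D ↦ DB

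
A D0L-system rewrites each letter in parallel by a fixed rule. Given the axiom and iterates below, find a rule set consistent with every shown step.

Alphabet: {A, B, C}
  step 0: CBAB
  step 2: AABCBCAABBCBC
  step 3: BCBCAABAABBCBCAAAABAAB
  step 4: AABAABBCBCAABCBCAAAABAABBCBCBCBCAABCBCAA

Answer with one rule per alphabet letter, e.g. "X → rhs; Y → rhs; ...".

A->BC, B->AA, C->B

  step 3 ⇒ step 4: BCBCAABAABBCBCAAAABAAB ⇒ AA·B·AA·B·BC·BC·AA·BC·BC·AA·AA·B·AA·B·BC·BC·BC·BC·AA·BC·BC·AA
    A ↦ BC
    B ↦ AA
    C ↦ B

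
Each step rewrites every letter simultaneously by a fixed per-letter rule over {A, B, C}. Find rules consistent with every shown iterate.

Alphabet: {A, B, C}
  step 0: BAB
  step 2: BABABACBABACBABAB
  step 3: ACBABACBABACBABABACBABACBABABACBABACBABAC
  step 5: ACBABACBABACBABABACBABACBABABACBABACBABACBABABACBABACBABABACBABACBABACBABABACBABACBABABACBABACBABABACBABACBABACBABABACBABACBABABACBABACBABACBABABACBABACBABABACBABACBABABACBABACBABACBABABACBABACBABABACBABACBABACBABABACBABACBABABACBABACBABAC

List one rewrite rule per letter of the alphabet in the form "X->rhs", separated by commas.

A->BAB, B->AC, C->AB

  step 2 ⇒ step 3: BABABACBABACBABAB ⇒ AC·BAB·AC·BAB·AC·BAB·AB·AC·BAB·AC·BAB·AB·AC·BAB·AC·BAB·AC
    A ↦ BAB
    B ↦ AC
    C ↦ AB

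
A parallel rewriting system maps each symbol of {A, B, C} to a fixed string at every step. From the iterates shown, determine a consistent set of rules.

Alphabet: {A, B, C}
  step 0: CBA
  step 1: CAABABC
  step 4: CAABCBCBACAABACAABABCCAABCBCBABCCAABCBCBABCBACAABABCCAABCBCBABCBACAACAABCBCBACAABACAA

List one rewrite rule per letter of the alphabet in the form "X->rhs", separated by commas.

  step 0 ⇒ step 1: CBA ⇒ CAA·BA·BC
    A ↦ BC
    B ↦ BA
    C ↦ CAA

A->BC, B->BA, C->CAA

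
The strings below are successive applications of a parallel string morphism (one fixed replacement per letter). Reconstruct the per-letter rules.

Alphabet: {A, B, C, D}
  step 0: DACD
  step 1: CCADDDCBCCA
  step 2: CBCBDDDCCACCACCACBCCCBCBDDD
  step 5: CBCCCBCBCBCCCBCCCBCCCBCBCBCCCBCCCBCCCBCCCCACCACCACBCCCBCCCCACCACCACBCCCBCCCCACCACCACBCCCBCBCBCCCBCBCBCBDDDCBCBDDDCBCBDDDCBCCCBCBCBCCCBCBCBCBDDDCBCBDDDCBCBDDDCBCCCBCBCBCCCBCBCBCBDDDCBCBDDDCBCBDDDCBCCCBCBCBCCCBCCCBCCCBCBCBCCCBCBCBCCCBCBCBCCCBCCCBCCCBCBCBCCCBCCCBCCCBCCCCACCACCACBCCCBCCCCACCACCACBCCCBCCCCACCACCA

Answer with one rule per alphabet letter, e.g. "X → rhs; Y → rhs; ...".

  step 1 ⇒ step 2: CCADDDCBCCA ⇒ CB·CB·DDD·CCA·CCA·CCA·CB·CC·CB·CB·DDD
    A ↦ DDD
    B ↦ CC
    C ↦ CB
    D ↦ CCA

A->DDD, B->CC, C->CB, D->CCA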